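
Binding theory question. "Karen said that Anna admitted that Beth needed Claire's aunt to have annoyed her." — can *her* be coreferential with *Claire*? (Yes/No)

*her* is a pronoun; Principle B requires it to be free in its binding domain — the clause headed by 'annoyed'.
— Claire: possessor inside the subject DP of the clause headed by 'annoyed'; does not c-command the pronoun — Principle B does not apply; allowed.

Yes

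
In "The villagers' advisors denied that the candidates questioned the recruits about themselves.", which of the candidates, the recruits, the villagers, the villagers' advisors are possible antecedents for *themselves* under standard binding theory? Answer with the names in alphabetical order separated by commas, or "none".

the candidates, the recruits

*themselves* is a reflexive; Principle A requires it to be bound within its binding domain — the clause headed by 'questioned'.
— the candidates: subject of the clause headed by 'questioned'; c-commands the reflexive within its binding domain — allowed (Principle A).
— the recruits: object of the clause headed by 'questioned'; c-commands the reflexive within its binding domain — allowed (Principle A).
— the villagers: possessor inside the subject DP of the matrix clause; does not c-command the reflexive — cannot bind it (Principle A).
— the villagers' advisors: subject of the matrix clause; c-commands the reflexive but lies outside its binding domain — cannot bind it (Principle A).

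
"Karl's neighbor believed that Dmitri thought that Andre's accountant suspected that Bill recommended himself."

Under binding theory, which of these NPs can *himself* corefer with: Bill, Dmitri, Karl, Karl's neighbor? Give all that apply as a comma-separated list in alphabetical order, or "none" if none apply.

Bill

*himself* is a reflexive; Principle A requires it to be bound within its binding domain — the clause headed by 'recommended'.
— Bill: subject of the clause headed by 'recommended'; c-commands the reflexive within its binding domain — allowed (Principle A).
— Dmitri: subject of the clause headed by 'thought'; c-commands the reflexive but lies outside its binding domain — cannot bind it (Principle A).
— Karl: possessor inside the subject DP of the matrix clause; does not c-command the reflexive — cannot bind it (Principle A).
— Karl's neighbor: subject of the matrix clause; c-commands the reflexive but lies outside its binding domain — cannot bind it (Principle A).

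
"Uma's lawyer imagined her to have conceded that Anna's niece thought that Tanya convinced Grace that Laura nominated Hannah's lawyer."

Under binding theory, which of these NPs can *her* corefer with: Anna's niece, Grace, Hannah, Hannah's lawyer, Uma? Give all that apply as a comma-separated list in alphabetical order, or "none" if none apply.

Uma

*her* is a pronoun; Principle B requires it to be free in its binding domain — the matrix clause.
— Anna's niece: subject of the clause headed by 'thought'; is c-commanded by the pronoun; coreference would bind this R-expression — blocked (Principle C).
— Grace: object of the clause headed by 'convinced'; is c-commanded by the pronoun; coreference would bind this R-expression — blocked (Principle C).
— Hannah: possessor inside the object DP of the clause headed by 'nominated'; is c-commanded by the pronoun; coreference would bind this R-expression — blocked (Principle C).
— Hannah's lawyer: object of the clause headed by 'nominated'; is c-commanded by the pronoun; coreference would bind this R-expression — blocked (Principle C).
— Uma: possessor inside the subject DP of the matrix clause; does not c-command the pronoun — Principle B does not apply; allowed.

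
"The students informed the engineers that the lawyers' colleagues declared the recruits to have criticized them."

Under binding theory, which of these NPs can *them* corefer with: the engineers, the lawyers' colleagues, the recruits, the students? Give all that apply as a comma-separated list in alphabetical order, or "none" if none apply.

the engineers, the lawyers' colleagues, the students

*them* is a pronoun; Principle B requires it to be free in its binding domain — the clause headed by 'criticized'.
— the engineers: object of the matrix clause; c-commands the pronoun but lies outside its binding domain — allowed.
— the lawyers' colleagues: subject of the clause headed by 'declared'; c-commands the pronoun but lies outside its binding domain — allowed.
— the recruits: subject of the clause headed by 'criticized'; c-commands the pronoun within its binding domain — blocked (Principle B).
— the students: subject of the matrix clause; c-commands the pronoun but lies outside its binding domain — allowed.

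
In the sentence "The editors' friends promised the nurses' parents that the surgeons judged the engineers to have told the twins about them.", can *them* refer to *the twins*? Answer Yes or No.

*them* is a pronoun; Principle B requires it to be free in its binding domain — the clause headed by 'told'.
— the twins: object of the clause headed by 'told'; c-commands the pronoun within its binding domain — blocked (Principle B).

No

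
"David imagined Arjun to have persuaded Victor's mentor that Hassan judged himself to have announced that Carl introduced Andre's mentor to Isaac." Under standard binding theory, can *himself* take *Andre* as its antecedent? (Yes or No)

*himself* is a reflexive; Principle A requires it to be bound within its binding domain — the clause headed by 'judged'.
— Andre: possessor inside the object DP of the clause headed by 'introduced'; does not c-command the reflexive — cannot bind it (Principle A).

No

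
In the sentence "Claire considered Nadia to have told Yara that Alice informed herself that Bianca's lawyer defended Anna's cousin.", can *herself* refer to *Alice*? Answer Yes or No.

*herself* is a reflexive; Principle A requires it to be bound within its binding domain — the clause headed by 'informed'.
— Alice: subject of the clause headed by 'informed'; c-commands the reflexive within its binding domain — allowed (Principle A).

Yes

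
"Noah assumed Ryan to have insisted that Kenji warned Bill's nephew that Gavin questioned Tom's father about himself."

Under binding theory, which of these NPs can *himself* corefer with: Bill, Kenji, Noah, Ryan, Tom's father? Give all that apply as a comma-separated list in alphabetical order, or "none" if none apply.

Tom's father

*himself* is a reflexive; Principle A requires it to be bound within its binding domain — the clause headed by 'questioned'.
— Bill: possessor inside the object DP of the clause headed by 'warned'; does not c-command the reflexive — cannot bind it (Principle A).
— Kenji: subject of the clause headed by 'warned'; c-commands the reflexive but lies outside its binding domain — cannot bind it (Principle A).
— Noah: subject of the matrix clause; c-commands the reflexive but lies outside its binding domain — cannot bind it (Principle A).
— Ryan: subject of the clause headed by 'insisted'; c-commands the reflexive but lies outside its binding domain — cannot bind it (Principle A).
— Tom's father: object of the clause headed by 'questioned'; c-commands the reflexive within its binding domain — allowed (Principle A).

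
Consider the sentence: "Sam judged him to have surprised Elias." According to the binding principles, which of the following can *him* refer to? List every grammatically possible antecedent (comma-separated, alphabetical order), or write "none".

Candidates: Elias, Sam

*him* is a pronoun; Principle B requires it to be free in its binding domain — the matrix clause.
— Elias: object of the clause headed by 'surprised'; is c-commanded by the pronoun; coreference would bind this R-expression — blocked (Principle C).
— Sam: subject of the matrix clause; c-commands the pronoun within its binding domain — blocked (Principle B).

none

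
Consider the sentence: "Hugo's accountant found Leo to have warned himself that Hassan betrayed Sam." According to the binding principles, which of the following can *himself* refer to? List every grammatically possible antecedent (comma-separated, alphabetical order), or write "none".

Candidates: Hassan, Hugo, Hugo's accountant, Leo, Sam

Leo

*himself* is a reflexive; Principle A requires it to be bound within its binding domain — the clause headed by 'warned'.
— Hassan: subject of the clause headed by 'betrayed'; does not c-command the reflexive — cannot bind it (Principle A).
— Hugo: possessor inside the subject DP of the matrix clause; does not c-command the reflexive — cannot bind it (Principle A).
— Hugo's accountant: subject of the matrix clause; c-commands the reflexive but lies outside its binding domain — cannot bind it (Principle A).
— Leo: subject of the clause headed by 'warned'; c-commands the reflexive within its binding domain — allowed (Principle A).
— Sam: object of the clause headed by 'betrayed'; does not c-command the reflexive — cannot bind it (Principle A).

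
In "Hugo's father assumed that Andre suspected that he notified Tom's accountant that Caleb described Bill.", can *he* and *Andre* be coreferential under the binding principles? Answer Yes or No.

Yes

*Andre* is an R-expression; Principle C requires it to be free (not bound by any c-commanding expression).
— he: subject of the clause headed by 'notified'; the pronoun does not c-command the R-expression — coreference allowed.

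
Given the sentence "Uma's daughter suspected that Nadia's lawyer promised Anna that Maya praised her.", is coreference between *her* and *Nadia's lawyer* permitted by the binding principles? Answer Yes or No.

Yes

*her* is a pronoun; Principle B requires it to be free in its binding domain — the clause headed by 'praised'.
— Nadia's lawyer: subject of the clause headed by 'promised'; c-commands the pronoun but lies outside its binding domain — allowed.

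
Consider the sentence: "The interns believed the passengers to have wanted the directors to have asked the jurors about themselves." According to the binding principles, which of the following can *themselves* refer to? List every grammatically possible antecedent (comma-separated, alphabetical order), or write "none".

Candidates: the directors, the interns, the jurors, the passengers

the directors, the jurors

*themselves* is a reflexive; Principle A requires it to be bound within its binding domain — the clause headed by 'asked'.
— the directors: subject of the clause headed by 'asked'; c-commands the reflexive within its binding domain — allowed (Principle A).
— the interns: subject of the matrix clause; c-commands the reflexive but lies outside its binding domain — cannot bind it (Principle A).
— the jurors: object of the clause headed by 'asked'; c-commands the reflexive within its binding domain — allowed (Principle A).
— the passengers: subject of the clause headed by 'wanted'; c-commands the reflexive but lies outside its binding domain — cannot bind it (Principle A).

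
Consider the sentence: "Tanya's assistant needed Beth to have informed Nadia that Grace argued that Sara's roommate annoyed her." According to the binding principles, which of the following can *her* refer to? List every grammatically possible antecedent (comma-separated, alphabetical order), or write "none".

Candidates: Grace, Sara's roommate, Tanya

*her* is a pronoun; Principle B requires it to be free in its binding domain — the clause headed by 'annoyed'.
— Grace: subject of the clause headed by 'argued'; c-commands the pronoun but lies outside its binding domain — allowed.
— Sara's roommate: subject of the clause headed by 'annoyed'; c-commands the pronoun within its binding domain — blocked (Principle B).
— Tanya: possessor inside the subject DP of the matrix clause; does not c-command the pronoun — Principle B does not apply; allowed.

Grace, Tanya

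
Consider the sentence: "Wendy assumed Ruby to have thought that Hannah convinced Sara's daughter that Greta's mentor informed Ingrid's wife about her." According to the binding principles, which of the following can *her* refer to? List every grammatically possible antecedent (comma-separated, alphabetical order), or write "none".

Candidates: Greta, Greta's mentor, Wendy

*her* is a pronoun; Principle B requires it to be free in its binding domain — the clause headed by 'informed'.
— Greta: possessor inside the subject DP of the clause headed by 'informed'; does not c-command the pronoun — Principle B does not apply; allowed.
— Greta's mentor: subject of the clause headed by 'informed'; c-commands the pronoun within its binding domain — blocked (Principle B).
— Wendy: subject of the matrix clause; c-commands the pronoun but lies outside its binding domain — allowed.

Greta, Wendy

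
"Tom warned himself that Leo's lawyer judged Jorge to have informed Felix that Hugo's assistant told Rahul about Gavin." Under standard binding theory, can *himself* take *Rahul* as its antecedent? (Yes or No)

No

*himself* is a reflexive; Principle A requires it to be bound within its binding domain — the matrix clause.
— Rahul: object of the clause headed by 'told'; does not c-command the reflexive — cannot bind it (Principle A).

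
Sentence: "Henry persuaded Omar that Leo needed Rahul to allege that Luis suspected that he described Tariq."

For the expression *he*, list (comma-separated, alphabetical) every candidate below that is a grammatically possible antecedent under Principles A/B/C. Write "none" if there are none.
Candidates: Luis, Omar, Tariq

*he* is a pronoun; Principle B requires it to be free in its binding domain — the clause headed by 'described'.
— Luis: subject of the clause headed by 'suspected'; c-commands the pronoun but lies outside its binding domain — allowed.
— Omar: object of the matrix clause; c-commands the pronoun but lies outside its binding domain — allowed.
— Tariq: object of the clause headed by 'described'; is c-commanded by the pronoun; coreference would bind this R-expression — blocked (Principle C).

Luis, Omar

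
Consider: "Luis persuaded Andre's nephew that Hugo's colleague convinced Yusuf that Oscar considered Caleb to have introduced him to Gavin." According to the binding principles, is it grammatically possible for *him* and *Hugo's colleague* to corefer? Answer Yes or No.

Yes

*him* is a pronoun; Principle B requires it to be free in its binding domain — the clause headed by 'introduced'.
— Hugo's colleague: subject of the clause headed by 'convinced'; c-commands the pronoun but lies outside its binding domain — allowed.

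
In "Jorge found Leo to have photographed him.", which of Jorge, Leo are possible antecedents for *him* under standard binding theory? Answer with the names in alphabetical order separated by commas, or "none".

Jorge

*him* is a pronoun; Principle B requires it to be free in its binding domain — the clause headed by 'photographed'.
— Jorge: subject of the matrix clause; c-commands the pronoun but lies outside its binding domain — allowed.
— Leo: subject of the clause headed by 'photographed'; c-commands the pronoun within its binding domain — blocked (Principle B).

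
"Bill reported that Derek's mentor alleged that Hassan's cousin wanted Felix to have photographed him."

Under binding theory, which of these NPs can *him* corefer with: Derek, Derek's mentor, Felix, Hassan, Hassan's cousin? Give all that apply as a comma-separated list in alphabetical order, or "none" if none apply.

Derek, Derek's mentor, Hassan, Hassan's cousin

*him* is a pronoun; Principle B requires it to be free in its binding domain — the clause headed by 'photographed'.
— Derek: possessor inside the subject DP of the clause headed by 'alleged'; does not c-command the pronoun — Principle B does not apply; allowed.
— Derek's mentor: subject of the clause headed by 'alleged'; c-commands the pronoun but lies outside its binding domain — allowed.
— Felix: subject of the clause headed by 'photographed'; c-commands the pronoun within its binding domain — blocked (Principle B).
— Hassan: possessor inside the subject DP of the clause headed by 'wanted'; does not c-command the pronoun — Principle B does not apply; allowed.
— Hassan's cousin: subject of the clause headed by 'wanted'; c-commands the pronoun but lies outside its binding domain — allowed.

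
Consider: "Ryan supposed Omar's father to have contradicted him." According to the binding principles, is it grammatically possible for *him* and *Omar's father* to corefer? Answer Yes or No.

No

*him* is a pronoun; Principle B requires it to be free in its binding domain — the clause headed by 'contradicted'.
— Omar's father: subject of the clause headed by 'contradicted'; c-commands the pronoun within its binding domain — blocked (Principle B).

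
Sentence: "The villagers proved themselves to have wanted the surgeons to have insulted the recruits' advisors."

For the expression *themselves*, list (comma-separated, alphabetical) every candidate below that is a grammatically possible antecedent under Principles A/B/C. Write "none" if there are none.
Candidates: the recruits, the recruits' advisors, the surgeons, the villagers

the villagers

*themselves* is a reflexive; Principle A requires it to be bound within its binding domain — the matrix clause.
— the recruits: possessor inside the object DP of the clause headed by 'insulted'; does not c-command the reflexive — cannot bind it (Principle A).
— the recruits' advisors: object of the clause headed by 'insulted'; does not c-command the reflexive — cannot bind it (Principle A).
— the surgeons: subject of the clause headed by 'insulted'; does not c-command the reflexive — cannot bind it (Principle A).
— the villagers: subject of the matrix clause; c-commands the reflexive within its binding domain — allowed (Principle A).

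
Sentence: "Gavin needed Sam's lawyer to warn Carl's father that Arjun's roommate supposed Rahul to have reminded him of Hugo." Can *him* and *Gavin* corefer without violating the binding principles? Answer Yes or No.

*Gavin* is an R-expression; Principle C requires it to be free (not bound by any c-commanding expression).
— him: object of the clause headed by 'reminded'; the pronoun does not c-command the R-expression — coreference allowed.

Yes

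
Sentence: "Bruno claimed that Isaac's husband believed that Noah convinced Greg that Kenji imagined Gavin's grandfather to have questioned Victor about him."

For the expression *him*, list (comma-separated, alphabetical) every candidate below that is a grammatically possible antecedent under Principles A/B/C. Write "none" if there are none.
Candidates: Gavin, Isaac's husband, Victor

Gavin, Isaac's husband

*him* is a pronoun; Principle B requires it to be free in its binding domain — the clause headed by 'questioned'.
— Gavin: possessor inside the subject DP of the clause headed by 'questioned'; does not c-command the pronoun — Principle B does not apply; allowed.
— Isaac's husband: subject of the clause headed by 'believed'; c-commands the pronoun but lies outside its binding domain — allowed.
— Victor: object of the clause headed by 'questioned'; c-commands the pronoun within its binding domain — blocked (Principle B).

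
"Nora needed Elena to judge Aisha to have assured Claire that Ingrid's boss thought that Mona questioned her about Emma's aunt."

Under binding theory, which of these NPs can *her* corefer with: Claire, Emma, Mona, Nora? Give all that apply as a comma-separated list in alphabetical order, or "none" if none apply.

*her* is a pronoun; Principle B requires it to be free in its binding domain — the clause headed by 'questioned'.
— Claire: object of the clause headed by 'assured'; c-commands the pronoun but lies outside its binding domain — allowed.
— Emma: possessor inside the second object DP of the clause headed by 'questioned'; is c-commanded by the pronoun; coreference would bind this R-expression — blocked (Principle C).
— Mona: subject of the clause headed by 'questioned'; c-commands the pronoun within its binding domain — blocked (Principle B).
— Nora: subject of the matrix clause; c-commands the pronoun but lies outside its binding domain — allowed.

Claire, Nora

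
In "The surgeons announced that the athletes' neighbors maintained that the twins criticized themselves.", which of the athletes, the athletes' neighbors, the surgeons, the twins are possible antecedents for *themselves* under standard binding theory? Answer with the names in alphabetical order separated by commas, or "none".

*themselves* is a reflexive; Principle A requires it to be bound within its binding domain — the clause headed by 'criticized'.
— the athletes: possessor inside the subject DP of the clause headed by 'maintained'; does not c-command the reflexive — cannot bind it (Principle A).
— the athletes' neighbors: subject of the clause headed by 'maintained'; c-commands the reflexive but lies outside its binding domain — cannot bind it (Principle A).
— the surgeons: subject of the matrix clause; c-commands the reflexive but lies outside its binding domain — cannot bind it (Principle A).
— the twins: subject of the clause headed by 'criticized'; c-commands the reflexive within its binding domain — allowed (Principle A).

the twins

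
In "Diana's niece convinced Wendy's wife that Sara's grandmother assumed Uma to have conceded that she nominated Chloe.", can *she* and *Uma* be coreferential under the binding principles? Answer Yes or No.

Yes

*Uma* is an R-expression; Principle C requires it to be free (not bound by any c-commanding expression).
— she: subject of the clause headed by 'nominated'; the pronoun does not c-command the R-expression — coreference allowed.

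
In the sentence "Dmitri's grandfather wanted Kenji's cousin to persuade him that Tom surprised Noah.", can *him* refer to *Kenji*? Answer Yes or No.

*him* is a pronoun; Principle B requires it to be free in its binding domain — the clause headed by 'persuade'.
— Kenji: possessor inside the subject DP of the clause headed by 'persuade'; does not c-command the pronoun — Principle B does not apply; allowed.

Yes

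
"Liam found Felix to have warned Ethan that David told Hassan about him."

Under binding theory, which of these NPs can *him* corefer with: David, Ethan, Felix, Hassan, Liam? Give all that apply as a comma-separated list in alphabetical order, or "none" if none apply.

*him* is a pronoun; Principle B requires it to be free in its binding domain — the clause headed by 'told'.
— David: subject of the clause headed by 'told'; c-commands the pronoun within its binding domain — blocked (Principle B).
— Ethan: object of the clause headed by 'warned'; c-commands the pronoun but lies outside its binding domain — allowed.
— Felix: subject of the clause headed by 'warned'; c-commands the pronoun but lies outside its binding domain — allowed.
— Hassan: object of the clause headed by 'told'; c-commands the pronoun within its binding domain — blocked (Principle B).
— Liam: subject of the matrix clause; c-commands the pronoun but lies outside its binding domain — allowed.

Ethan, Felix, Liam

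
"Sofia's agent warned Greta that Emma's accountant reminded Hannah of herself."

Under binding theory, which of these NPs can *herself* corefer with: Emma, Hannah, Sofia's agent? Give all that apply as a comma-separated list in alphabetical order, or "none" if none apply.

*herself* is a reflexive; Principle A requires it to be bound within its binding domain — the clause headed by 'reminded'.
— Emma: possessor inside the subject DP of the clause headed by 'reminded'; does not c-command the reflexive — cannot bind it (Principle A).
— Hannah: object of the clause headed by 'reminded'; c-commands the reflexive within its binding domain — allowed (Principle A).
— Sofia's agent: subject of the matrix clause; c-commands the reflexive but lies outside its binding domain — cannot bind it (Principle A).

Hannah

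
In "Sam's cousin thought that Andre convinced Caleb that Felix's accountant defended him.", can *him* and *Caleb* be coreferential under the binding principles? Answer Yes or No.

*Caleb* is an R-expression; Principle C requires it to be free (not bound by any c-commanding expression).
— him: object of the clause headed by 'defended'; the pronoun does not c-command the R-expression — coreference allowed.

Yes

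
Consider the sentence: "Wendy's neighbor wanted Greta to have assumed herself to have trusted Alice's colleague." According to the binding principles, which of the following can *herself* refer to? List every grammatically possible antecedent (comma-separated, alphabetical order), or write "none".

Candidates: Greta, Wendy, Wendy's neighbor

Greta

*herself* is a reflexive; Principle A requires it to be bound within its binding domain — the clause headed by 'assumed'.
— Greta: subject of the clause headed by 'assumed'; c-commands the reflexive within its binding domain — allowed (Principle A).
— Wendy: possessor inside the subject DP of the matrix clause; does not c-command the reflexive — cannot bind it (Principle A).
— Wendy's neighbor: subject of the matrix clause; c-commands the reflexive but lies outside its binding domain — cannot bind it (Principle A).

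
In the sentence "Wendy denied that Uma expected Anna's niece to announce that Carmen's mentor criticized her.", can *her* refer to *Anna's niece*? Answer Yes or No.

Yes

*her* is a pronoun; Principle B requires it to be free in its binding domain — the clause headed by 'criticized'.
— Anna's niece: subject of the clause headed by 'announce'; c-commands the pronoun but lies outside its binding domain — allowed.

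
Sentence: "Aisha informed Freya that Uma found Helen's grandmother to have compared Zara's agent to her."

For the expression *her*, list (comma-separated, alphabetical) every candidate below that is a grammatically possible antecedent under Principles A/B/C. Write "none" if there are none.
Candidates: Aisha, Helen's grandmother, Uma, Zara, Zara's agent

*her* is a pronoun; Principle B requires it to be free in its binding domain — the clause headed by 'compared'.
— Aisha: subject of the matrix clause; c-commands the pronoun but lies outside its binding domain — allowed.
— Helen's grandmother: subject of the clause headed by 'compared'; c-commands the pronoun within its binding domain — blocked (Principle B).
— Uma: subject of the clause headed by 'found'; c-commands the pronoun but lies outside its binding domain — allowed.
— Zara: possessor inside the object DP of the clause headed by 'compared'; does not c-command the pronoun — Principle B does not apply; allowed.
— Zara's agent: object of the clause headed by 'compared'; c-commands the pronoun within its binding domain — blocked (Principle B).

Aisha, Uma, Zara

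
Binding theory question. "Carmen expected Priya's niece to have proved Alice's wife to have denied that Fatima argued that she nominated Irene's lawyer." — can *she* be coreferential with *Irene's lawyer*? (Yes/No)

No

*she* is a pronoun; Principle B requires it to be free in its binding domain — the clause headed by 'nominated'.
— Irene's lawyer: object of the clause headed by 'nominated'; is c-commanded by the pronoun; coreference would bind this R-expression — blocked (Principle C).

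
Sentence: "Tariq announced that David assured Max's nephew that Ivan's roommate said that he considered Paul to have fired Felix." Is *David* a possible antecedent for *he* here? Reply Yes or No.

*he* is a pronoun; Principle B requires it to be free in its binding domain — the clause headed by 'considered'.
— David: subject of the clause headed by 'assured'; c-commands the pronoun but lies outside its binding domain — allowed.

Yes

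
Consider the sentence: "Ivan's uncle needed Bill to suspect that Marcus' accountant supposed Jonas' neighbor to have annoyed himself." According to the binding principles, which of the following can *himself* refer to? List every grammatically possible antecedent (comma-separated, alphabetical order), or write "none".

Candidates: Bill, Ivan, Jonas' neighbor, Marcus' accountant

Jonas' neighbor

*himself* is a reflexive; Principle A requires it to be bound within its binding domain — the clause headed by 'annoyed'.
— Bill: subject of the clause headed by 'suspect'; c-commands the reflexive but lies outside its binding domain — cannot bind it (Principle A).
— Ivan: possessor inside the subject DP of the matrix clause; does not c-command the reflexive — cannot bind it (Principle A).
— Jonas' neighbor: subject of the clause headed by 'annoyed'; c-commands the reflexive within its binding domain — allowed (Principle A).
— Marcus' accountant: subject of the clause headed by 'supposed'; c-commands the reflexive but lies outside its binding domain — cannot bind it (Principle A).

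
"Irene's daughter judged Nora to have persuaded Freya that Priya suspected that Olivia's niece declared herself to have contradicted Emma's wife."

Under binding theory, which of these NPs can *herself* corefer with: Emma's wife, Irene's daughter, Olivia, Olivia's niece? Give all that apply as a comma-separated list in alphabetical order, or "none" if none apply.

*herself* is a reflexive; Principle A requires it to be bound within its binding domain — the clause headed by 'declared'.
— Emma's wife: object of the clause headed by 'contradicted'; does not c-command the reflexive — cannot bind it (Principle A).
— Irene's daughter: subject of the matrix clause; c-commands the reflexive but lies outside its binding domain — cannot bind it (Principle A).
— Olivia: possessor inside the subject DP of the clause headed by 'declared'; does not c-command the reflexive — cannot bind it (Principle A).
— Olivia's niece: subject of the clause headed by 'declared'; c-commands the reflexive within its binding domain — allowed (Principle A).

Olivia's niece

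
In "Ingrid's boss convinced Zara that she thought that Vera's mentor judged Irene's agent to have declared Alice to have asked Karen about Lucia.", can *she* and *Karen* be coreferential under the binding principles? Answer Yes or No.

*Karen* is an R-expression; Principle C requires it to be free (not bound by any c-commanding expression).
— she: subject of the clause headed by 'thought'; the pronoun c-commands the R-expression — coreference blocked (Principle C).

No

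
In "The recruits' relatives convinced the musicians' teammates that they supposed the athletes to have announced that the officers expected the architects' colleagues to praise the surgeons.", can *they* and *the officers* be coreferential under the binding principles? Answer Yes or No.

No

*the officers* is an R-expression; Principle C requires it to be free (not bound by any c-commanding expression).
— they: subject of the clause headed by 'supposed'; the pronoun c-commands the R-expression — coreference blocked (Principle C).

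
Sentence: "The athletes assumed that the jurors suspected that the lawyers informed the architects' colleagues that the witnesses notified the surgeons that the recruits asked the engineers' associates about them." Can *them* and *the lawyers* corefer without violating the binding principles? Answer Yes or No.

*the lawyers* is an R-expression; Principle C requires it to be free (not bound by any c-commanding expression).
— them: second object of the clause headed by 'asked'; the pronoun does not c-command the R-expression — coreference allowed.

Yes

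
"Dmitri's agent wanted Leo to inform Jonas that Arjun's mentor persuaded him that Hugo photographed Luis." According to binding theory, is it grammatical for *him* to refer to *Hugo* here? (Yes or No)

*Hugo* is an R-expression; Principle C requires it to be free (not bound by any c-commanding expression).
— him: object of the clause headed by 'persuaded'; the pronoun c-commands the R-expression — coreference blocked (Principle C).

No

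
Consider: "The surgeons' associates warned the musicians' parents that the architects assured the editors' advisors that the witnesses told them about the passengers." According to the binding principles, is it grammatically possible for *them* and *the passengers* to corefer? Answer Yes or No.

No

*them* is a pronoun; Principle B requires it to be free in its binding domain — the clause headed by 'told'.
— the passengers: second object of the clause headed by 'told'; is c-commanded by the pronoun; coreference would bind this R-expression — blocked (Principle C).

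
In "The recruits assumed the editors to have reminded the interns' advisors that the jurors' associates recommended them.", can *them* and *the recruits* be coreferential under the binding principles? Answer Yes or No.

*the recruits* is an R-expression; Principle C requires it to be free (not bound by any c-commanding expression).
— them: object of the clause headed by 'recommended'; the pronoun does not c-command the R-expression — coreference allowed.

Yes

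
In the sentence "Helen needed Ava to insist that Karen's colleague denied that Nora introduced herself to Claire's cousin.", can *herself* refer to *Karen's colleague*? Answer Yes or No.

*herself* is a reflexive; Principle A requires it to be bound within its binding domain — the clause headed by 'introduced'.
— Karen's colleague: subject of the clause headed by 'denied'; c-commands the reflexive but lies outside its binding domain — cannot bind it (Principle A).

No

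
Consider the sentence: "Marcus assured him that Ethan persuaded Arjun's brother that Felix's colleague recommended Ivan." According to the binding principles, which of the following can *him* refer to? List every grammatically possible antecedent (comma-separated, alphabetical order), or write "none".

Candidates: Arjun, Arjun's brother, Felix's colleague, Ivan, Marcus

none

*him* is a pronoun; Principle B requires it to be free in its binding domain — the matrix clause.
— Arjun: possessor inside the object DP of the clause headed by 'persuaded'; is c-commanded by the pronoun; coreference would bind this R-expression — blocked (Principle C).
— Arjun's brother: object of the clause headed by 'persuaded'; is c-commanded by the pronoun; coreference would bind this R-expression — blocked (Principle C).
— Felix's colleague: subject of the clause headed by 'recommended'; is c-commanded by the pronoun; coreference would bind this R-expression — blocked (Principle C).
— Ivan: object of the clause headed by 'recommended'; is c-commanded by the pronoun; coreference would bind this R-expression — blocked (Principle C).
— Marcus: subject of the matrix clause; c-commands the pronoun within its binding domain — blocked (Principle B).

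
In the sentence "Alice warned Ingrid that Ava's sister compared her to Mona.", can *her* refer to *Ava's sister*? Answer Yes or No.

*her* is a pronoun; Principle B requires it to be free in its binding domain — the clause headed by 'compared'.
— Ava's sister: subject of the clause headed by 'compared'; c-commands the pronoun within its binding domain — blocked (Principle B).

No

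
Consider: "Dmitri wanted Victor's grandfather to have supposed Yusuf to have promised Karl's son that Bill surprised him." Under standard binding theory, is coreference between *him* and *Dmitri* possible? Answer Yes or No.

Yes

*Dmitri* is an R-expression; Principle C requires it to be free (not bound by any c-commanding expression).
— him: object of the clause headed by 'surprised'; the pronoun does not c-command the R-expression — coreference allowed.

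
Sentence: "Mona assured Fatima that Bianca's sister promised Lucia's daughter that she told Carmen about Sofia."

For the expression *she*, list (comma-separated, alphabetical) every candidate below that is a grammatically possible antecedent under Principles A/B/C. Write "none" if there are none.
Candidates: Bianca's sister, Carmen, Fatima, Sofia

Bianca's sister, Fatima

*she* is a pronoun; Principle B requires it to be free in its binding domain — the clause headed by 'told'.
— Bianca's sister: subject of the clause headed by 'promised'; c-commands the pronoun but lies outside its binding domain — allowed.
— Carmen: object of the clause headed by 'told'; is c-commanded by the pronoun; coreference would bind this R-expression — blocked (Principle C).
— Fatima: object of the matrix clause; c-commands the pronoun but lies outside its binding domain — allowed.
— Sofia: second object of the clause headed by 'told'; is c-commanded by the pronoun; coreference would bind this R-expression — blocked (Principle C).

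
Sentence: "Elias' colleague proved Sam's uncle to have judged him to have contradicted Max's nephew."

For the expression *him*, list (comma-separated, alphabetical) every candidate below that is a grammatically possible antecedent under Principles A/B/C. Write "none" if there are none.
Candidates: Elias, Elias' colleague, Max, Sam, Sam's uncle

Elias, Elias' colleague, Sam

*him* is a pronoun; Principle B requires it to be free in its binding domain — the clause headed by 'judged'.
— Elias: possessor inside the subject DP of the matrix clause; does not c-command the pronoun — Principle B does not apply; allowed.
— Elias' colleague: subject of the matrix clause; c-commands the pronoun but lies outside its binding domain — allowed.
— Max: possessor inside the object DP of the clause headed by 'contradicted'; is c-commanded by the pronoun; coreference would bind this R-expression — blocked (Principle C).
— Sam: possessor inside the subject DP of the clause headed by 'judged'; does not c-command the pronoun — Principle B does not apply; allowed.
— Sam's uncle: subject of the clause headed by 'judged'; c-commands the pronoun within its binding domain — blocked (Principle B).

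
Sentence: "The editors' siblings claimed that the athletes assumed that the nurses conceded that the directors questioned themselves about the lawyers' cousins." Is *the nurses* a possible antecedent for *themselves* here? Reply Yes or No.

No

*themselves* is a reflexive; Principle A requires it to be bound within its binding domain — the clause headed by 'questioned'.
— the nurses: subject of the clause headed by 'conceded'; c-commands the reflexive but lies outside its binding domain — cannot bind it (Principle A).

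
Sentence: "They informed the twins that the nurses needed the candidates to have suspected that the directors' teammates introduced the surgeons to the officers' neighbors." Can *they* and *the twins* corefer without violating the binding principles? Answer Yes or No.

No

*the twins* is an R-expression; Principle C requires it to be free (not bound by any c-commanding expression).
— they: subject of the matrix clause; the pronoun c-commands the R-expression — coreference blocked (Principle C).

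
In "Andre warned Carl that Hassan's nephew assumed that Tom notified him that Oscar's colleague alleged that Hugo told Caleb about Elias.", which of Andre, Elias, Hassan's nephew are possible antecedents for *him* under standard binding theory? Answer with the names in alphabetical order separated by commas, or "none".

Andre, Hassan's nephew

*him* is a pronoun; Principle B requires it to be free in its binding domain — the clause headed by 'notified'.
— Andre: subject of the matrix clause; c-commands the pronoun but lies outside its binding domain — allowed.
— Elias: second object of the clause headed by 'told'; is c-commanded by the pronoun; coreference would bind this R-expression — blocked (Principle C).
— Hassan's nephew: subject of the clause headed by 'assumed'; c-commands the pronoun but lies outside its binding domain — allowed.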